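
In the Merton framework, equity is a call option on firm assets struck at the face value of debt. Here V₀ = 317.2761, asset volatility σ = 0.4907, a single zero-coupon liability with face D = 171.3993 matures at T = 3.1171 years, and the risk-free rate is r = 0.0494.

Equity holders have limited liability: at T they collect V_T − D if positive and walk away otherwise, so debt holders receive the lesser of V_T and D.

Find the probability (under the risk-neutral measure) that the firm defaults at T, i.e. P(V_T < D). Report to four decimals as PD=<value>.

d₁ = [ln(V₀/D) + (r + σ²/2)T] / (σ√T)
   = [ln(317.2761/171.3993) + (0.0494 + 0.5·0.4907²)·3.1171] / (0.4907·√3.1171)
   = [0.615776 + 0.529263] / 0.866346 = 1.321688
d₂ = d₁ − σ√T = 1.321688 − 0.866346 = 0.455342
risk-neutral PD = N(−d₂) = N(-0.455342) = 0.324432

PD=0.3244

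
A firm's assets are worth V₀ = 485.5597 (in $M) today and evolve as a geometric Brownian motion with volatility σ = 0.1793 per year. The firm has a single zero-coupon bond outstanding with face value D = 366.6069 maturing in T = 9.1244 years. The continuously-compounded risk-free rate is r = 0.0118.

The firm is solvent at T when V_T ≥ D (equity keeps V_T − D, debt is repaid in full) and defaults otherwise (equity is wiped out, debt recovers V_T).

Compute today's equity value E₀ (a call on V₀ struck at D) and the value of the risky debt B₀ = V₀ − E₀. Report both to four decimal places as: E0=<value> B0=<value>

E0=185.7786 B0=299.7811

d₁ = [ln(V₀/D) + (r + σ²/2)T] / (σ√T)
   = [ln(485.5597/366.6069) + (0.0118 + 0.5·0.1793²)·9.1244] / (0.1793·√9.1244)
   = [0.281012 + 0.254336] / 0.541605 = 0.988448
d₂ = d₁ − σ√T = 0.988448 − 0.541605 = 0.446843
N(d₁) = 0.838533,  N(d₂) = 0.672506,  e^(−rT) = 0.897926
E₀ = V₀·N(d₁) − D·e^(−rT)·N(d₂)
   = 485.5597·0.838533 − 366.6069·0.897926·0.672506 = 185.778637
B₀ = V₀ − E₀ = 485.5597 − 185.778637 = 299.781063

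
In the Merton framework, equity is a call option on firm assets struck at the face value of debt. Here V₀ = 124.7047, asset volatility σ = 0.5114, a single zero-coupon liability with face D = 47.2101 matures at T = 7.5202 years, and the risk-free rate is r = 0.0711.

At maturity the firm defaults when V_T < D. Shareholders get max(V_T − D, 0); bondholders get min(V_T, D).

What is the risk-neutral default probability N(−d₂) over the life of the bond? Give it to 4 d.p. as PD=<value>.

d₁ = [ln(V₀/D) + (r + σ²/2)T] / (σ√T)
   = [ln(124.7047/47.2101) + (0.0711 + 0.5·0.5114²)·7.5202] / (0.5114·√7.5202)
   = [0.971341 + 1.518065] / 1.402411 = 1.775090
d₂ = d₁ − σ√T = 1.775090 − 1.402411 = 0.372678
risk-neutral PD = N(−d₂) = N(-0.372678) = 0.354694

PD=0.3547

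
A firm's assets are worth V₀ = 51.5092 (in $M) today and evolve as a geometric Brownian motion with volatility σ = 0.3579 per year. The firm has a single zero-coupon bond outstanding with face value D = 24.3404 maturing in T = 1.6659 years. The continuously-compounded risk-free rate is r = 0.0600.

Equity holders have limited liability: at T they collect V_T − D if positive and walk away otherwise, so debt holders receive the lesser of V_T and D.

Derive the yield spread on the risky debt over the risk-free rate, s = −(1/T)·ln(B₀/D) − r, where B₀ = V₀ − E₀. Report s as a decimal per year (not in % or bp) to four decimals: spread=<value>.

spread=0.0054

d₁ = [ln(V₀/D) + (r + σ²/2)T] / (σ√T)
   = [ln(51.5092/24.3404) + (0.0600 + 0.5·0.3579²)·1.6659] / (0.3579·√1.6659)
   = [0.749623 + 0.206649] / 0.461941 = 2.070118
d₂ = d₁ − σ√T = 2.070118 − 0.461941 = 1.608177
N(d₁) = 0.980779,  N(d₂) = 0.946102,  e^(−rT) = 0.904879
E₀ = V₀·N(d₁) − D·e^(−rT)·N(d₂)
   = 51.5092·0.980779 − 24.3404·0.904879·0.946102 = 29.681156
B₀ = V₀ − E₀ = 51.5092 − 29.681156 = 21.828044
spread = −(1/T)·ln(B₀/D) − r = −(1/1.6659)·ln(21.828044/24.3404) − 0.0600 = 0.00539524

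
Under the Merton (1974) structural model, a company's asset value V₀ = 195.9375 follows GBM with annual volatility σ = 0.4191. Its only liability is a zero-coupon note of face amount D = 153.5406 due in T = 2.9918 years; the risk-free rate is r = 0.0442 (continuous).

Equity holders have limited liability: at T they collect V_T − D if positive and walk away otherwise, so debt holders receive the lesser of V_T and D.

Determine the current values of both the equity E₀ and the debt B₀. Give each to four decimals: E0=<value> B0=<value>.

E0=83.2703 B0=112.6672

d₁ = [ln(V₀/D) + (r + σ²/2)T] / (σ√T)
   = [ln(195.9375/153.5406) + (0.0442 + 0.5·0.4191²)·2.9918] / (0.4191·√2.9918)
   = [0.243831 + 0.394985] / 0.724910 = 0.881234
d₂ = d₁ − σ√T = 0.881234 − 0.724910 = 0.156325
N(d₁) = 0.810904,  N(d₂) = 0.562111,  e^(−rT) = 0.876133
E₀ = V₀·N(d₁) − D·e^(−rT)·N(d₂)
   = 195.9375·0.810904 − 153.5406·0.876133·0.562111 = 83.270271
B₀ = V₀ − E₀ = 195.9375 − 83.270271 = 112.667229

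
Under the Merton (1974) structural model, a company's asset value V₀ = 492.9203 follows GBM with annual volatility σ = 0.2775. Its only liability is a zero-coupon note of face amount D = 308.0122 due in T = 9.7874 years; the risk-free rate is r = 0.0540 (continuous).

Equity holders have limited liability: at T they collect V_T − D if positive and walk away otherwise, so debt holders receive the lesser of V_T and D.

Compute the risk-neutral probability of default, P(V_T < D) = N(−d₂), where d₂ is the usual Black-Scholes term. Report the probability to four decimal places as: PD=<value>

PD=0.2369

d₁ = [ln(V₀/D) + (r + σ²/2)T] / (σ√T)
   = [ln(492.9203/308.0122) + (0.0540 + 0.5·0.2775²)·9.7874] / (0.2775·√9.7874)
   = [0.470208 + 0.905365] / 0.868154 = 1.584481
d₂ = d₁ − σ√T = 1.584481 − 0.868154 = 0.716327
risk-neutral PD = N(−d₂) = N(-0.716327) = 0.236895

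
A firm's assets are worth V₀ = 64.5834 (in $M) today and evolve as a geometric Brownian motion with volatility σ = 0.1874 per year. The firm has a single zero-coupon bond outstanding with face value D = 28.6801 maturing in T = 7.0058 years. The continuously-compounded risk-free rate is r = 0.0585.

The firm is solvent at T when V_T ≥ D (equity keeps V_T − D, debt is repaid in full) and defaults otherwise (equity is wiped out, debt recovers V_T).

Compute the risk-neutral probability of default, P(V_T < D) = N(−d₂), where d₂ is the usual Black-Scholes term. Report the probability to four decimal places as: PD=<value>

PD=0.0134

d₁ = [ln(V₀/D) + (r + σ²/2)T] / (σ√T)
   = [ln(64.5834/28.6801) + (0.0585 + 0.5·0.1874²)·7.0058] / (0.1874·√7.0058)
   = [0.811754 + 0.532857] / 0.496019 = 2.710804
d₂ = d₁ − σ√T = 2.710804 − 0.496019 = 2.214785
risk-neutral PD = N(−d₂) = N(-2.214785) = 0.013387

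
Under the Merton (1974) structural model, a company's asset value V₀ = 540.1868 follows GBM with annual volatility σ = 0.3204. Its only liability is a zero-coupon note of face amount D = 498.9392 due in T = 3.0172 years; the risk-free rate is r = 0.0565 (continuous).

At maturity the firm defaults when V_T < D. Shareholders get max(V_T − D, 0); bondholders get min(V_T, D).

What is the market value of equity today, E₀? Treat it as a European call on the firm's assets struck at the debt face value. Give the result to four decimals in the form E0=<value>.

d₁ = [ln(V₀/D) + (r + σ²/2)T] / (σ√T)
   = [ln(540.1868/498.9392) + (0.0565 + 0.5·0.3204²)·3.0172] / (0.3204·√3.0172)
   = [0.079431 + 0.325339] / 0.556538 = 0.727300
d₂ = d₁ − σ√T = 0.727300 − 0.556538 = 0.170762
N(d₁) = 0.766479,  N(d₂) = 0.567795,  e^(−rT) = 0.843267
E₀ = V₀·N(d₁) − D·e^(−rT)·N(d₂)
   = 540.1868·0.766479 − 498.9392·0.843267·0.567795 = 175.148478

E0=175.1485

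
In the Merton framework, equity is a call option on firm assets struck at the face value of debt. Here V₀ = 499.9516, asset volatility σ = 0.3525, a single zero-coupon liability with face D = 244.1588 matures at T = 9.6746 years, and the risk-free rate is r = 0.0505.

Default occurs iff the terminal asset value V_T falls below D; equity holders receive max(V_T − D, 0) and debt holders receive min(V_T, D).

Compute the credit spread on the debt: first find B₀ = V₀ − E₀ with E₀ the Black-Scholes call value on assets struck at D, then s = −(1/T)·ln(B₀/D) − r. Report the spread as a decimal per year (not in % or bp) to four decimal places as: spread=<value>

d₁ = [ln(V₀/D) + (r + σ²/2)T] / (σ√T)
   = [ln(499.9516/244.1588) + (0.0505 + 0.5·0.3525²)·9.6746] / (0.3525·√9.6746)
   = [0.716692 + 1.089632] / 1.096417 = 1.647480
d₂ = d₁ − σ√T = 1.647480 − 1.096417 = 0.551063
N(d₁) = 0.950270,  N(d₂) = 0.709205,  e^(−rT) = 0.613505
E₀ = V₀·N(d₁) − D·e^(−rT)·N(d₂)
   = 499.9516·0.950270 − 244.1588·0.613505·0.709205 = 368.855524
B₀ = V₀ − E₀ = 499.9516 − 368.855524 = 131.096076
spread = −(1/T)·ln(B₀/D) − r = −(1/9.6746)·ln(131.096076/244.1588) − 0.0505 = 0.01378053

spread=0.0138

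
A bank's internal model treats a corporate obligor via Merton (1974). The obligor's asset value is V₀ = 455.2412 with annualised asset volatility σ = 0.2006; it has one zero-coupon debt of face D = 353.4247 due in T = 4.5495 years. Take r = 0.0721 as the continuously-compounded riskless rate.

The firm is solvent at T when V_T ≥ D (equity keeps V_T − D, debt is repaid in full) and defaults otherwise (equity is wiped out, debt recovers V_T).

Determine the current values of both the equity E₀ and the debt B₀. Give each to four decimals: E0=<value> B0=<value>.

d₁ = [ln(V₀/D) + (r + σ²/2)T] / (σ√T)
   = [ln(455.2412/353.4247) + (0.0721 + 0.5·0.2006²)·4.5495] / (0.2006·√4.5495)
   = [0.253157 + 0.419556] / 0.427871 = 1.572233
d₂ = d₁ − σ√T = 1.572233 − 0.427871 = 1.144362
N(d₁) = 0.942052,  N(d₂) = 0.873763,  e^(−rT) = 0.720349
E₀ = V₀·N(d₁) − D·e^(−rT)·N(d₂)
   = 455.2412·0.942052 − 353.4247·0.720349·0.873763 = 206.410025
B₀ = V₀ − E₀ = 455.2412 − 206.410025 = 248.831175

E0=206.4100 B0=248.8312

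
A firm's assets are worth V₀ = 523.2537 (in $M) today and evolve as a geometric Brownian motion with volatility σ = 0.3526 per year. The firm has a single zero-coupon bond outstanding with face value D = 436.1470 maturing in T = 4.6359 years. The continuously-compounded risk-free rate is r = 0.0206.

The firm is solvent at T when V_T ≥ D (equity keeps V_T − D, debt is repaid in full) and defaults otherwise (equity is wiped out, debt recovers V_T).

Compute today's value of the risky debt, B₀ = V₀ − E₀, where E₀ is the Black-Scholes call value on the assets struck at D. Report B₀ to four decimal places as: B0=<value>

d₁ = [ln(V₀/D) + (r + σ²/2)T] / (σ√T)
   = [ln(523.2537/436.1470) + (0.0206 + 0.5·0.3526²)·4.6359] / (0.3526·√4.6359)
   = [0.182087 + 0.383683] / 0.759188 = 0.745230
d₂ = d₁ − σ√T = 0.745230 − 0.759188 = -0.013958
N(d₁) = 0.771934,  N(d₂) = 0.494432,  e^(−rT) = 0.908919
E₀ = V₀·N(d₁) − D·e^(−rT)·N(d₂)
   = 523.2537·0.771934 − 436.1470·0.908919·0.494432 = 207.913423
B₀ = V₀ − E₀ = 523.2537 − 207.913423 = 315.340277

B0=315.3403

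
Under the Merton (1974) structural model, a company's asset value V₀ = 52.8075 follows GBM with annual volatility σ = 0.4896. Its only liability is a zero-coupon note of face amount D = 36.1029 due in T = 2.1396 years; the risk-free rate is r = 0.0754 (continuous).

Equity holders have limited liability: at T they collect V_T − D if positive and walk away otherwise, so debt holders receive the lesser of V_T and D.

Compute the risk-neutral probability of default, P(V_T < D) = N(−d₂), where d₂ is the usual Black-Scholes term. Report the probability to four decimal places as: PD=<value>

PD=0.3452

d₁ = [ln(V₀/D) + (r + σ²/2)T] / (σ√T)
   = [ln(52.8075/36.1029) + (0.0754 + 0.5·0.4896²)·2.1396] / (0.4896·√2.1396)
   = [0.380280 + 0.417766] / 0.716156 = 1.114346
d₂ = d₁ − σ√T = 1.114346 − 0.716156 = 0.398190
risk-neutral PD = N(−d₂) = N(-0.398190) = 0.345245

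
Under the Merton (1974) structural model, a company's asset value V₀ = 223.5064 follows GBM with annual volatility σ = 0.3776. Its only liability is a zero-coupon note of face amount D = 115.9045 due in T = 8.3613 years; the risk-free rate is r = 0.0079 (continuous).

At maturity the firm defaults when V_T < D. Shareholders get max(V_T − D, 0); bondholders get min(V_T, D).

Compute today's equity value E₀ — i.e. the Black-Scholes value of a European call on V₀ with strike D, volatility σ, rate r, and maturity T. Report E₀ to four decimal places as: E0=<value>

E0=138.8697

d₁ = [ln(V₀/D) + (r + σ²/2)T] / (σ√T)
   = [ln(223.5064/115.9045) + (0.0079 + 0.5·0.3776²)·8.3613] / (0.3776·√8.3613)
   = [0.656673 + 0.662139] / 1.091865 = 1.207853
d₂ = d₁ − σ√T = 1.207853 − 1.091865 = 0.115988
N(d₁) = 0.886448,  N(d₂) = 0.546169,  e^(−rT) = 0.936080
E₀ = V₀·N(d₁) − D·e^(−rT)·N(d₂)
   = 223.5064·0.886448 − 115.9045·0.936080·0.546169 = 138.869727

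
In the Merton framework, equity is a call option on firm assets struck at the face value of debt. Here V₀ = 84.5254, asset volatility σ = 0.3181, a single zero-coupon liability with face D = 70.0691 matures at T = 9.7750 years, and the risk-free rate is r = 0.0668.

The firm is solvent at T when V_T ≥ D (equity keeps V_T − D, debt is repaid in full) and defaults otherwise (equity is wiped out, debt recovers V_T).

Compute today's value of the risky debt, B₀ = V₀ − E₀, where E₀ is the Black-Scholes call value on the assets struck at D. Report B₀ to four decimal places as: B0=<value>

d₁ = [ln(V₀/D) + (r + σ²/2)T] / (σ√T)
   = [ln(84.5254/70.0691) + (0.0668 + 0.5·0.3181²)·9.7750] / (0.3181·√9.7750)
   = [0.187570 + 1.147524] / 0.994540 = 1.342425
d₂ = d₁ − σ√T = 1.342425 − 0.994540 = 0.347885
N(d₁) = 0.910271,  N(d₂) = 0.636037,  e^(−rT) = 0.520498
E₀ = V₀·N(d₁) − D·e^(−rT)·N(d₂)
   = 84.5254·0.910271 − 70.0691·0.520498·0.636037 = 53.744237
B₀ = V₀ − E₀ = 84.5254 − 53.744237 = 30.781163

B0=30.7812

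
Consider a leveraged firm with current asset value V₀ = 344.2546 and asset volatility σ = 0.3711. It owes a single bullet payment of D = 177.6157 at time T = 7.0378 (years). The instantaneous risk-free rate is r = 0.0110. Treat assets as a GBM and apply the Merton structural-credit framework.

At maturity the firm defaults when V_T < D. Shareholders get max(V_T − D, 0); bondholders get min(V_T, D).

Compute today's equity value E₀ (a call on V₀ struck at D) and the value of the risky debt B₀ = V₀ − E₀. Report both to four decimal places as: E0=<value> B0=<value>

d₁ = [ln(V₀/D) + (r + σ²/2)T] / (σ√T)
   = [ln(344.2546/177.6157) + (0.0110 + 0.5·0.3711²)·7.0378] / (0.3711·√7.0378)
   = [0.661759 + 0.562022] / 0.984486 = 1.243066
d₂ = d₁ − σ√T = 1.243066 − 0.984486 = 0.258581
N(d₁) = 0.893078,  N(d₂) = 0.602021,  e^(−rT) = 0.925505
E₀ = V₀·N(d₁) − D·e^(−rT)·N(d₂)
   = 344.2546·0.893078 − 177.6157·0.925505·0.602021 = 208.483637
B₀ = V₀ − E₀ = 344.2546 − 208.483637 = 135.770963

E0=208.4836 B0=135.7710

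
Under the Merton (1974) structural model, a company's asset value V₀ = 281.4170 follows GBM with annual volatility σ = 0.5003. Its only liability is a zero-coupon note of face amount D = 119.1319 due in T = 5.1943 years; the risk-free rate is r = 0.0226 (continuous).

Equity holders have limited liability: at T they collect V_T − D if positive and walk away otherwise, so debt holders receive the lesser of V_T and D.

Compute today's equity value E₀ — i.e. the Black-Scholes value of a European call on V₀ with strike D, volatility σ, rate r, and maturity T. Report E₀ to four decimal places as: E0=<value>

d₁ = [ln(V₀/D) + (r + σ²/2)T] / (σ√T)
   = [ln(281.4170/119.1319) + (0.0226 + 0.5·0.5003²)·5.1943] / (0.5003·√5.1943)
   = [0.859606 + 0.767458] / 1.140234 = 1.426956
d₂ = d₁ − σ√T = 1.426956 − 1.140234 = 0.286722
N(d₁) = 0.923204,  N(d₂) = 0.612838,  e^(−rT) = 0.889237
E₀ = V₀·N(d₁) − D·e^(−rT)·N(d₂)
   = 281.4170·0.923204 − 119.1319·0.889237·0.612838 = 194.883356

E0=194.8834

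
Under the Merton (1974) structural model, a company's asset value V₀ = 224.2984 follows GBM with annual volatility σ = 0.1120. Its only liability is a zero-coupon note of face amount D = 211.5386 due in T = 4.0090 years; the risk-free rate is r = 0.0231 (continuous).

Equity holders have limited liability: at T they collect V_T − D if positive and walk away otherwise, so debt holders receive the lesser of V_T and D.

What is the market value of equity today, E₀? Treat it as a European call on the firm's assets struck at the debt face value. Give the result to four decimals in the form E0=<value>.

E0=38.4060

d₁ = [ln(V₀/D) + (r + σ²/2)T] / (σ√T)
   = [ln(224.2984/211.5386) + (0.0231 + 0.5·0.1120²)·4.0090] / (0.1120·√4.0090)
   = [0.058570 + 0.117752] / 0.224252 = 0.786268
d₂ = d₁ − σ√T = 0.786268 − 0.224252 = 0.562017
N(d₁) = 0.784145,  N(d₂) = 0.712948,  e^(−rT) = 0.911551
E₀ = V₀·N(d₁) − D·e^(−rT)·N(d₂)
   = 224.2984·0.784145 − 211.5386·0.911551·0.712948 = 38.406039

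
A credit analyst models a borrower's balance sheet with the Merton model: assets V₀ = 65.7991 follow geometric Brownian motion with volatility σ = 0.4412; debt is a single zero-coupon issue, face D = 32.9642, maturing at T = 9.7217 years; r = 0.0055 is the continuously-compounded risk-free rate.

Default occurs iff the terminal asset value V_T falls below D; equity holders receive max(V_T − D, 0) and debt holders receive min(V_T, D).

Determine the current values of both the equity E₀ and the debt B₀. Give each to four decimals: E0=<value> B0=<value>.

d₁ = [ln(V₀/D) + (r + σ²/2)T] / (σ√T)
   = [ln(65.7991/32.9642) + (0.0055 + 0.5·0.4412²)·9.7217] / (0.4412·√9.7217)
   = [0.691184 + 0.999670] / 1.375646 = 1.229135
d₂ = d₁ − σ√T = 1.229135 − 1.375646 = -0.146511
N(d₁) = 0.890489,  N(d₂) = 0.441759,  e^(−rT) = 0.947935
E₀ = V₀·N(d₁) − D·e^(−rT)·N(d₂)
   = 65.7991·0.890489 − 32.9642·0.947935·0.441759 = 44.789349
B₀ = V₀ − E₀ = 65.7991 − 44.789349 = 21.009751

E0=44.7893 B0=21.0098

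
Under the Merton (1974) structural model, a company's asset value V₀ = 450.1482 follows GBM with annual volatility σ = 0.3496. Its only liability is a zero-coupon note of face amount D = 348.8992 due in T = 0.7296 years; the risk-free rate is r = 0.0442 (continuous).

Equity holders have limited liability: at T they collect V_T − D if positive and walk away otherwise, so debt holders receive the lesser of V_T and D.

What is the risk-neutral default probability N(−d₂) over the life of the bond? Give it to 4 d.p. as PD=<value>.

d₁ = [ln(V₀/D) + (r + σ²/2)T] / (σ√T)
   = [ln(450.1482/348.8992) + (0.0442 + 0.5·0.3496²)·0.7296] / (0.3496·√0.7296)
   = [0.254794 + 0.076834] / 0.298617 = 1.110548
d₂ = d₁ − σ√T = 1.110548 − 0.298617 = 0.811932
risk-neutral PD = N(−d₂) = N(-0.811932) = 0.208415

PD=0.2084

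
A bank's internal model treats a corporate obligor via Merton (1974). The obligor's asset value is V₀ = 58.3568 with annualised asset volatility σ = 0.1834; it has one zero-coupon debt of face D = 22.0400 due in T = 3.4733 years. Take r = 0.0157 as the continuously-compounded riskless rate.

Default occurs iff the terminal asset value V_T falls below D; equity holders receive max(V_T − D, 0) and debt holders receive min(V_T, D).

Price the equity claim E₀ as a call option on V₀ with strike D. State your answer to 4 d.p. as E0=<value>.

E0=37.4908

d₁ = [ln(V₀/D) + (r + σ²/2)T] / (σ√T)
   = [ln(58.3568/22.0400) + (0.0157 + 0.5·0.1834²)·3.4733] / (0.1834·√3.4733)
   = [0.973717 + 0.112944] / 0.341799 = 3.179242
d₂ = d₁ − σ√T = 3.179242 − 0.341799 = 2.837443
N(d₁) = 0.999262,  N(d₂) = 0.997726,  e^(−rT) = 0.946929
E₀ = V₀·N(d₁) − D·e^(−rT)·N(d₂)
   = 58.3568·0.999262 − 22.0400·0.946929·0.997726 = 37.490848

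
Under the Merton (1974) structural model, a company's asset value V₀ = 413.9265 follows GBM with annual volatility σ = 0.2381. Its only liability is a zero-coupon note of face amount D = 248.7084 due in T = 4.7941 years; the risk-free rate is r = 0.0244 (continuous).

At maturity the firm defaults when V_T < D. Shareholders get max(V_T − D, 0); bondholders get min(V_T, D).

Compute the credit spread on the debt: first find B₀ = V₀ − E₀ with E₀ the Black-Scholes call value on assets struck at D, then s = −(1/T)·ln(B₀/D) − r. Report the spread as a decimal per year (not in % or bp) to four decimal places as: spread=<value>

spread=0.0083

d₁ = [ln(V₀/D) + (r + σ²/2)T] / (σ√T)
   = [ln(413.9265/248.7084) + (0.0244 + 0.5·0.2381²)·4.7941] / (0.2381·√4.7941)
   = [0.509407 + 0.252869] / 0.521330 = 1.462175
d₂ = d₁ − σ√T = 1.462175 − 0.521330 = 0.940844
N(d₁) = 0.928153,  N(d₂) = 0.826608,  e^(−rT) = 0.889607
E₀ = V₀·N(d₁) − D·e^(−rT)·N(d₂)
   = 413.9265·0.928153 − 248.7084·0.889607·0.826608 = 201.298145
B₀ = V₀ − E₀ = 413.9265 − 201.298145 = 212.628355
spread = −(1/T)·ln(B₀/D) − r = −(1/4.7941)·ln(212.628355/248.7084) − 0.0244 = 0.00829337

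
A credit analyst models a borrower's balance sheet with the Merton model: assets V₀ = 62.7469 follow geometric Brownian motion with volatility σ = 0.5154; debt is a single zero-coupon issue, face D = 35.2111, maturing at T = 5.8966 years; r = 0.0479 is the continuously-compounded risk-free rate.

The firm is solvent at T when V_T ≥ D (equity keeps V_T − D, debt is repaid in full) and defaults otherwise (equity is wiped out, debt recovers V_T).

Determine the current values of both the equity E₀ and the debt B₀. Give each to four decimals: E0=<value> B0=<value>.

d₁ = [ln(V₀/D) + (r + σ²/2)T] / (σ√T)
   = [ln(62.7469/35.2111) + (0.0479 + 0.5·0.5154²)·5.8966] / (0.5154·√5.8966)
   = [0.577748 + 1.065625] / 1.251541 = 1.313079
d₂ = d₁ − σ√T = 1.313079 − 1.251541 = 0.061538
N(d₁) = 0.905422,  N(d₂) = 0.524534,  e^(−rT) = 0.753936
E₀ = V₀·N(d₁) − D·e^(−rT)·N(d₂)
   = 62.7469·0.905422 − 35.2111·0.753936·0.524534 = 42.887633
B₀ = V₀ − E₀ = 62.7469 − 42.887633 = 19.859267

E0=42.8876 B0=19.8593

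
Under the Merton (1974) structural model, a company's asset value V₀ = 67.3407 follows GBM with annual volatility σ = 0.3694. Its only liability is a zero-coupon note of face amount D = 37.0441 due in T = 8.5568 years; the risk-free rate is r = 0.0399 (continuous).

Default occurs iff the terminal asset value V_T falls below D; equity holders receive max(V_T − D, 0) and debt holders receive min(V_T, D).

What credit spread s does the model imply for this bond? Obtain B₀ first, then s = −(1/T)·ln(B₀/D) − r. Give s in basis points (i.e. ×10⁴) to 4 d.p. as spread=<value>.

spread=215.1880

d₁ = [ln(V₀/D) + (r + σ²/2)T] / (σ√T)
   = [ln(67.3407/37.0441) + (0.0399 + 0.5·0.3694²)·8.5568] / (0.3694·√8.5568)
   = [0.597656 + 0.925231] / 1.080569 = 1.409338
d₂ = d₁ − σ√T = 1.409338 − 1.080569 = 0.328769
N(d₁) = 0.920632,  N(d₂) = 0.628835,  e^(−rT) = 0.710763
E₀ = V₀·N(d₁) − D·e^(−rT)·N(d₂)
   = 67.3407·0.920632 − 37.0441·0.710763·0.628835 = 45.439077
B₀ = V₀ − E₀ = 67.3407 − 45.439077 = 21.901623
spread = −(1/T)·ln(B₀/D) − r = −(1/8.5568)·ln(21.901623/37.0441) − 0.0399 = 0.02151880
in basis points: 0.02151880 × 10⁴ = 215.1880 bp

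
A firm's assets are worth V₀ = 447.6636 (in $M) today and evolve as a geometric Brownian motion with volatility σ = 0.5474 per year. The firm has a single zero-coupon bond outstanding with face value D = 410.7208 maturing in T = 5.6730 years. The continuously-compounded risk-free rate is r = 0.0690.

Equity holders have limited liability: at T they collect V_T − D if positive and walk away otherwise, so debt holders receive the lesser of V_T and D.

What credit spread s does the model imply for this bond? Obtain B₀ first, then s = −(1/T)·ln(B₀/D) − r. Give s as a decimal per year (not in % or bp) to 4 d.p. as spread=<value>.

d₁ = [ln(V₀/D) + (r + σ²/2)T] / (σ√T)
   = [ln(447.6636/410.7208) + (0.0690 + 0.5·0.5474²)·5.6730] / (0.5474·√5.6730)
   = [0.086128 + 1.241385] / 1.303801 = 1.018187
d₂ = d₁ − σ√T = 1.018187 − 1.303801 = -0.285613
N(d₁) = 0.845706,  N(d₂) = 0.387587,  e^(−rT) = 0.676085
E₀ = V₀·N(d₁) − D·e^(−rT)·N(d₂)
   = 447.6636·0.845706 − 410.7208·0.676085·0.387587 = 270.965595
B₀ = V₀ − E₀ = 447.6636 − 270.965595 = 176.698005
spread = −(1/T)·ln(B₀/D) − r = −(1/5.6730)·ln(176.698005/410.7208) − 0.0690 = 0.07968175

spread=0.0797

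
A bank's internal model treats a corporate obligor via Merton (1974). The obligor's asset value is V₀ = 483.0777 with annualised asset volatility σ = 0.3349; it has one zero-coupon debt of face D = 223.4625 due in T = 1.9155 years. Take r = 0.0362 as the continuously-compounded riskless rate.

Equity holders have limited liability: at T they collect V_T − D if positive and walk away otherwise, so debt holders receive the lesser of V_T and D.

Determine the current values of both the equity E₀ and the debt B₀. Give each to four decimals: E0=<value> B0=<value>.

E0=276.5769 B0=206.5008

d₁ = [ln(V₀/D) + (r + σ²/2)T] / (σ√T)
   = [ln(483.0777/223.4625) + (0.0362 + 0.5·0.3349²)·1.9155] / (0.3349·√1.9155)
   = [0.770934 + 0.176760] / 0.463507 = 2.044617
d₂ = d₁ − σ√T = 2.044617 − 0.463507 = 1.581110
N(d₁) = 0.979554,  N(d₂) = 0.943074,  e^(−rT) = 0.933008
E₀ = V₀·N(d₁) − D·e^(−rT)·N(d₂)
   = 483.0777·0.979554 − 223.4625·0.933008·0.943074 = 276.576885
B₀ = V₀ − E₀ = 483.0777 − 276.576885 = 206.500815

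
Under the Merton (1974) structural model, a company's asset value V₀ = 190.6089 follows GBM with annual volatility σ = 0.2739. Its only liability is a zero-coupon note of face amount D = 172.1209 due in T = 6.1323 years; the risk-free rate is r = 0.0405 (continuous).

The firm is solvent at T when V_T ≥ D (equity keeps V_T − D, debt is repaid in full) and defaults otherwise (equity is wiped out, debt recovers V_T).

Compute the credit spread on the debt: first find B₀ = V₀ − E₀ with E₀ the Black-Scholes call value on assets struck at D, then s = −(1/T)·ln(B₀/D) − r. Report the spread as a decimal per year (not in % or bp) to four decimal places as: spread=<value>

d₁ = [ln(V₀/D) + (r + σ²/2)T] / (σ√T)
   = [ln(190.6089/172.1209) + (0.0405 + 0.5·0.2739²)·6.1323] / (0.2739·√6.1323)
   = [0.102027 + 0.478384] / 0.678272 = 0.855720
d₂ = d₁ − σ√T = 0.855720 − 0.678272 = 0.177449
N(d₁) = 0.803924,  N(d₂) = 0.570422,  e^(−rT) = 0.780081
E₀ = V₀·N(d₁) − D·e^(−rT)·N(d₂)
   = 190.6089·0.803924 − 172.1209·0.780081·0.570422 = 76.645514
B₀ = V₀ − E₀ = 190.6089 − 76.645514 = 113.963386
spread = −(1/T)·ln(B₀/D) − r = −(1/6.1323)·ln(113.963386/172.1209) − 0.0405 = 0.02673740

spread=0.0267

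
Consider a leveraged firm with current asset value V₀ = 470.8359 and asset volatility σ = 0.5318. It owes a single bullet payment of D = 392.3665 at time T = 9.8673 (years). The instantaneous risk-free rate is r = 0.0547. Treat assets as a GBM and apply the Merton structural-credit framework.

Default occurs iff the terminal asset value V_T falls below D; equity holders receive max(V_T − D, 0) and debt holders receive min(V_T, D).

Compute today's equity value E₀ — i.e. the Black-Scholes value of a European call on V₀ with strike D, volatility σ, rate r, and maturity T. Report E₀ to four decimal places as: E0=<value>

d₁ = [ln(V₀/D) + (r + σ²/2)T] / (σ√T)
   = [ln(470.8359/392.3665) + (0.0547 + 0.5·0.5318²)·9.8673] / (0.5318·√9.8673)
   = [0.182313 + 1.935033] / 1.670504 = 1.267490
d₂ = d₁ − σ√T = 1.267490 − 1.670504 = -0.403014
N(d₁) = 0.897510,  N(d₂) = 0.343469,  e^(−rT) = 0.582899
E₀ = V₀·N(d₁) − D·e^(−rT)·N(d₂)
   = 470.8359·0.897510 − 392.3665·0.582899·0.343469 = 344.025086

E0=344.0251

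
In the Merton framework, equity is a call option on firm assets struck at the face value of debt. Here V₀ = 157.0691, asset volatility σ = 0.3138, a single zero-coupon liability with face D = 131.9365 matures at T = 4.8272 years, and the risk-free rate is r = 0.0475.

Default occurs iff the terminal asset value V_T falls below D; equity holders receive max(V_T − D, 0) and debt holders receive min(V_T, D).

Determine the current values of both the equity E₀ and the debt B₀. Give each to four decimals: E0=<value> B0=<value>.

d₁ = [ln(V₀/D) + (r + σ²/2)T] / (σ√T)
   = [ln(157.0691/131.9365) + (0.0475 + 0.5·0.3138²)·4.8272] / (0.3138·√4.8272)
   = [0.174365 + 0.466960] / 0.689447 = 0.930203
d₂ = d₁ − σ√T = 0.930203 − 0.689447 = 0.240757
N(d₁) = 0.823867,  N(d₂) = 0.595128,  e^(−rT) = 0.795096
E₀ = V₀·N(d₁) − D·e^(−rT)·N(d₂)
   = 157.0691·0.823867 − 131.9365·0.795096·0.595128 = 66.973789
B₀ = V₀ − E₀ = 157.0691 − 66.973789 = 90.095311

E0=66.9738 B0=90.0953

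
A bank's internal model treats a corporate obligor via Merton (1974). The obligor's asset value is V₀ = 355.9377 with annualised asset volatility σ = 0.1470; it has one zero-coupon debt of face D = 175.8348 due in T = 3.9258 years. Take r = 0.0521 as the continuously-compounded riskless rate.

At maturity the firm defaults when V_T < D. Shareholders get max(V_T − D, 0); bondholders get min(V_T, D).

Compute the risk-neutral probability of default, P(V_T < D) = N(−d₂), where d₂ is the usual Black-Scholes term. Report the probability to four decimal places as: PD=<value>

PD=0.0015

d₁ = [ln(V₀/D) + (r + σ²/2)T] / (σ√T)
   = [ln(355.9377/175.8348) + (0.0521 + 0.5·0.1470²)·3.9258] / (0.1470·√3.9258)
   = [0.705211 + 0.246950] / 0.291260 = 3.269107
d₂ = d₁ − σ√T = 3.269107 − 0.291260 = 2.977846
risk-neutral PD = N(−d₂) = N(-2.977846) = 0.001451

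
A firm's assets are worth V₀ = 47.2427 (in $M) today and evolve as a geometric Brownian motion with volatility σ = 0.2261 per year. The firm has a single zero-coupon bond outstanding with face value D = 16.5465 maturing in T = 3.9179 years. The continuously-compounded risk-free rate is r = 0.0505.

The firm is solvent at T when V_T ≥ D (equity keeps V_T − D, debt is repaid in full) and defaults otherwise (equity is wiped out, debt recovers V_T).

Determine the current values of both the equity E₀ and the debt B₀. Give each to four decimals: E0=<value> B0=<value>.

E0=33.6753 B0=13.5674

d₁ = [ln(V₀/D) + (r + σ²/2)T] / (σ√T)
   = [ln(47.2427/16.5465) + (0.0505 + 0.5·0.2261²)·3.9179] / (0.2261·√3.9179)
   = [1.049124 + 0.297998] / 0.447535 = 3.010090
d₂ = d₁ − σ√T = 3.010090 − 0.447535 = 2.562555
N(d₁) = 0.998694,  N(d₂) = 0.994805,  e^(−rT) = 0.820490
E₀ = V₀·N(d₁) − D·e^(−rT)·N(d₂)
   = 47.2427·0.998694 − 16.5465·0.820490·0.994805 = 33.675308
B₀ = V₀ − E₀ = 47.2427 − 33.675308 = 13.567392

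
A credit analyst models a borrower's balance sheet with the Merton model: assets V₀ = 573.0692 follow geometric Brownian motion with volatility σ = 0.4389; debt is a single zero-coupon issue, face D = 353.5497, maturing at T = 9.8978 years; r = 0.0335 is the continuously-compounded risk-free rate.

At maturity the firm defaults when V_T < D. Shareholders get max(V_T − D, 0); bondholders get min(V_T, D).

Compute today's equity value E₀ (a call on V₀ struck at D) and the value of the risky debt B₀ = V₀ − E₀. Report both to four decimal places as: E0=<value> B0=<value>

d₁ = [ln(V₀/D) + (r + σ²/2)T] / (σ√T)
   = [ln(573.0692/353.5497) + (0.0335 + 0.5·0.4389²)·9.8978] / (0.4389·√9.8978)
   = [0.482982 + 1.284899] / 1.380813 = 1.280319
d₂ = d₁ − σ√T = 1.280319 − 1.380813 = -0.100494
N(d₁) = 0.899784,  N(d₂) = 0.459976,  e^(−rT) = 0.717791
E₀ = V₀·N(d₁) − D·e^(−rT)·N(d₂)
   = 573.0692·0.899784 − 353.5497·0.717791·0.459976 = 398.907840
B₀ = V₀ − E₀ = 573.0692 − 398.907840 = 174.161360

E0=398.9078 B0=174.1614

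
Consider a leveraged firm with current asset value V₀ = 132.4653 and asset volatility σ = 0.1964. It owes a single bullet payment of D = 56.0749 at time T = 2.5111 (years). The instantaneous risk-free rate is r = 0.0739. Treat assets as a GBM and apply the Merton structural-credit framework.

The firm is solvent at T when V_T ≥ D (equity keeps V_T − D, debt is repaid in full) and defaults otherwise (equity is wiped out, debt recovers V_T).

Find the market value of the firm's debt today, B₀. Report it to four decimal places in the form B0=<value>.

d₁ = [ln(V₀/D) + (r + σ²/2)T] / (σ√T)
   = [ln(132.4653/56.0749) + (0.0739 + 0.5·0.1964²)·2.5111] / (0.1964·√2.5111)
   = [0.859632 + 0.234001] / 0.311224 = 3.513971
d₂ = d₁ − σ√T = 3.513971 − 0.311224 = 3.202746
N(d₁) = 0.999779,  N(d₂) = 0.999319,  e^(−rT) = 0.830630
E₀ = V₀·N(d₁) − D·e^(−rT)·N(d₂)
   = 132.4653·0.999779 − 56.0749·0.830630·0.999319 = 85.890243
B₀ = V₀ − E₀ = 132.4653 − 85.890243 = 46.575057

B0=46.5751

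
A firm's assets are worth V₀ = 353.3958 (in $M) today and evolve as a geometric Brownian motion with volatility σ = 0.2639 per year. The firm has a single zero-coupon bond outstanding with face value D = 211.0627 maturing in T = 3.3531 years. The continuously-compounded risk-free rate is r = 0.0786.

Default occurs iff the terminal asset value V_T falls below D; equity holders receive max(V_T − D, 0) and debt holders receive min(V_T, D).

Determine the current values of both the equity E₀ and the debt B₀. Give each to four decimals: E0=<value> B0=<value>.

E0=193.7906 B0=159.6052

d₁ = [ln(V₀/D) + (r + σ²/2)T] / (σ√T)
   = [ln(353.3958/211.0627) + (0.0786 + 0.5·0.2639²)·3.3531] / (0.2639·√3.3531)
   = [0.515433 + 0.380314] / 0.483240 = 1.853629
d₂ = d₁ − σ√T = 1.853629 − 0.483240 = 1.370390
N(d₁) = 0.968104,  N(d₂) = 0.914717,  e^(−rT) = 0.768316
E₀ = V₀·N(d₁) − D·e^(−rT)·N(d₂)
   = 353.3958·0.968104 − 211.0627·0.768316·0.914717 = 193.790605
B₀ = V₀ − E₀ = 353.3958 − 193.790605 = 159.605195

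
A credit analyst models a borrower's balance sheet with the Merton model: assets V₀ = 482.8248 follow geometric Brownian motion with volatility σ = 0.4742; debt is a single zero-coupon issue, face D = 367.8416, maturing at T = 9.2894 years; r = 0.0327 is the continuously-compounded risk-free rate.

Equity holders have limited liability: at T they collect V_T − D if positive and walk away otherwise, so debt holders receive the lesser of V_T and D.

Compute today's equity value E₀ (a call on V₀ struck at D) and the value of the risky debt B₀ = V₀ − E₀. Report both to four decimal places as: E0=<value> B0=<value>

E0=318.2815 B0=164.5433

d₁ = [ln(V₀/D) + (r + σ²/2)T] / (σ√T)
   = [ln(482.8248/367.8416) + (0.0327 + 0.5·0.4742²)·9.2894] / (0.4742·√9.2894)
   = [0.272001 + 1.348197] / 1.445291 = 1.121019
d₂ = d₁ − σ√T = 1.121019 − 1.445291 = -0.324273
N(d₁) = 0.868860,  N(d₂) = 0.372866,  e^(−rT) = 0.738035
E₀ = V₀·N(d₁) − D·e^(−rT)·N(d₂)
   = 482.8248·0.868860 − 367.8416·0.738035·0.372866 = 318.281505
B₀ = V₀ − E₀ = 482.8248 − 318.281505 = 164.543295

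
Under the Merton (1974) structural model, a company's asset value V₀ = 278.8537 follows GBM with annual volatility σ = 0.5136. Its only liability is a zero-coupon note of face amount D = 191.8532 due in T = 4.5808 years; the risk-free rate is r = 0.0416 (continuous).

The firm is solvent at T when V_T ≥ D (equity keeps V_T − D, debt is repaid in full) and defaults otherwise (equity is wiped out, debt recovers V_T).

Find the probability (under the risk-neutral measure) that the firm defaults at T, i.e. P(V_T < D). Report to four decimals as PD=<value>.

PD=0.5144

d₁ = [ln(V₀/D) + (r + σ²/2)T] / (σ√T)
   = [ln(278.8537/191.8532) + (0.0416 + 0.5·0.5136²)·4.5808] / (0.5136·√4.5808)
   = [0.373957 + 0.794734] / 1.099248 = 1.063173
d₂ = d₁ − σ√T = 1.063173 − 1.099248 = -0.036075
risk-neutral PD = N(−d₂) = N(0.036075) = 0.514389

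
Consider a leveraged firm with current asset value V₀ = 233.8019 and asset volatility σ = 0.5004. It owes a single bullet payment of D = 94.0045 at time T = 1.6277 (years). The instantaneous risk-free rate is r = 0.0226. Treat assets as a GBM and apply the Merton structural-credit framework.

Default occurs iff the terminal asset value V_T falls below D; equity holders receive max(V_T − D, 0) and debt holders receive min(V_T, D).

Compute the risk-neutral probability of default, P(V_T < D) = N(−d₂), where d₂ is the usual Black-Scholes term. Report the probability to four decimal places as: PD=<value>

d₁ = [ln(V₀/D) + (r + σ²/2)T] / (σ√T)
   = [ln(233.8019/94.0045) + (0.0226 + 0.5·0.5004²)·1.6277] / (0.5004·√1.6277)
   = [0.911132 + 0.240574] / 0.638417 = 1.804002
d₂ = d₁ − σ√T = 1.804002 − 0.638417 = 1.165585
risk-neutral PD = N(−d₂) = N(-1.165585) = 0.121891

PD=0.1219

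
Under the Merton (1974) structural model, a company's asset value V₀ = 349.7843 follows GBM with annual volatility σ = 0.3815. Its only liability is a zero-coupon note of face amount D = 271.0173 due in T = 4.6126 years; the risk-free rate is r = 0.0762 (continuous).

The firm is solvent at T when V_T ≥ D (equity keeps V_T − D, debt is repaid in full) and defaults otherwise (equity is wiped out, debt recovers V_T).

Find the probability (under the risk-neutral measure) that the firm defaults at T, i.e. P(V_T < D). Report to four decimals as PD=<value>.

d₁ = [ln(V₀/D) + (r + σ²/2)T] / (σ√T)
   = [ln(349.7843/271.0173) + (0.0762 + 0.5·0.3815²)·4.6126] / (0.3815·√4.6126)
   = [0.255134 + 0.687144] / 0.819346 = 1.150037
d₂ = d₁ − σ√T = 1.150037 − 0.819346 = 0.330691
risk-neutral PD = N(−d₂) = N(-0.330691) = 0.370439

PD=0.3704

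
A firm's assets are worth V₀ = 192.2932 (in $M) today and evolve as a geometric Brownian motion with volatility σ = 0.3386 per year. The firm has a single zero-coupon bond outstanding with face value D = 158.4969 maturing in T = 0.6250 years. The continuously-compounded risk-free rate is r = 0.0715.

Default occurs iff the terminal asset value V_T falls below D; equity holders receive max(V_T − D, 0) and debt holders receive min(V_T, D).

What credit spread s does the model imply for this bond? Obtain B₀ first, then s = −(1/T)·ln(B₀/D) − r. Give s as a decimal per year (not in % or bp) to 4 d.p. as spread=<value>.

d₁ = [ln(V₀/D) + (r + σ²/2)T] / (σ√T)
   = [ln(192.2932/158.4969) + (0.0715 + 0.5·0.3386²)·0.6250] / (0.3386·√0.6250)
   = [0.193286 + 0.080516] / 0.267687 = 1.022844
d₂ = d₁ − σ√T = 1.022844 − 0.267687 = 0.755157
N(d₁) = 0.846809,  N(d₂) = 0.774923,  e^(−rT) = 0.956296
E₀ = V₀·N(d₁) − D·e^(−rT)·N(d₂)
   = 192.2932·0.846809 − 158.4969·0.956296·0.774923 = 45.380625
B₀ = V₀ − E₀ = 192.2932 − 45.380625 = 146.912575
spread = −(1/T)·ln(B₀/D) − r = −(1/0.6250)·ln(146.912575/158.4969) − 0.0715 = 0.04993576

spread=0.0499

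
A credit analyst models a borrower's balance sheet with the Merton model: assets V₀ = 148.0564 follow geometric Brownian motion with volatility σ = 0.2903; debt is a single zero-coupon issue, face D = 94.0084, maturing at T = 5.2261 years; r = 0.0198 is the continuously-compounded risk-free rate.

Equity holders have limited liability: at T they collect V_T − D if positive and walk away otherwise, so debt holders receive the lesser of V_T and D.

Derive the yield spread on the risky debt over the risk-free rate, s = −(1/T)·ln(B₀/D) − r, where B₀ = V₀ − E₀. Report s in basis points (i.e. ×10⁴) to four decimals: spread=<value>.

d₁ = [ln(V₀/D) + (r + σ²/2)T] / (σ√T)
   = [ln(148.0564/94.0084) + (0.0198 + 0.5·0.2903²)·5.2261] / (0.2903·√5.2261)
   = [0.454209 + 0.323689] / 0.663645 = 1.172160
d₂ = d₁ − σ√T = 1.172160 − 0.663645 = 0.508515
N(d₁) = 0.879434,  N(d₂) = 0.694454,  e^(−rT) = 0.901697
E₀ = V₀·N(d₁) − D·e^(−rT)·N(d₂)
   = 148.0564·0.879434 − 94.0084·0.901697·0.694454 = 71.338940
B₀ = V₀ − E₀ = 148.0564 − 71.338940 = 76.717460
spread = −(1/T)·ln(B₀/D) − r = −(1/5.2261)·ln(76.717460/94.0084) − 0.0198 = 0.01909226
in basis points: 0.01909226 × 10⁴ = 190.9226 bp

spread=190.9226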